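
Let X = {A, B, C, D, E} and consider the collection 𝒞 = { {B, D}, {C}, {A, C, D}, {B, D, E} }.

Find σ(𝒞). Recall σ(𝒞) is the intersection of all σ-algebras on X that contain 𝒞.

|σ(𝒞)| = 32.  σ(𝒞) = { ∅, {A}, {B}, {C}, {D}, {E}, {A, B}, {A, C}, {A, D}, {A, E}, {B, C}, {B, D}, {B, E}, {C, D}, {C, E}, {D, E}, {A, B, C}, {A, B, D}, {A, B, E}, {A, C, D}, {A, C, E}, {A, D, E}, {B, C, D}, {B, C, E}, {B, D, E}, {C, D, E}, {A, B, C, D}, {A, B, C, E}, {A, B, D, E}, {A, C, D, E}, {B, C, D, E}, X }

Working:
Seed the family with 𝒞 together with ∅ and X: { ∅, {C}, {B, D}, {A, C, D}, {B, D, E}, X }.
Step 1. New:
  {A, C}  = ᶜ of {B, D, E}
  {B, E}  = ᶜ of {A, C, D}
  {A, C, E}  = ᶜ of {B, D}
  {B, C, D}  = {C} ∪ {B, D}
  {A, B, C, D}  = {A, C, D} ∪ {B, D}
  {A, B, D, E}  = ᶜ of {C}
  {B, C, D, E}  = {C} ∪ {B, D, E}
  [13 total]
Step 2: +6 →
  {A}  = ᶜ of {B, C, D, E}
  {E}  = ᶜ of {A, B, C, D}
  {A, E}  = ᶜ of {B, C, D}
  {B, C, E}  = {B, E} ∪ {C}
  {A, B, C, E}  = {B, E} ∪ {A, C, E}
  {A, C, D, E}  = {A, C, E} ∪ {A, C, D}
  [19 total]
Step 3: +6 →
  {B}  = ᶜ of {A, C, D, E}
  {D}  = ᶜ of {A, B, C, E}
  {A, D}  = ᶜ of {B, C, E}
  {C, E}  = {E} ∪ {C}
  {A, B, D}  = {B, D} ∪ {A}
  {A, B, E}  = {B, E} ∪ {A, E}
  [25 total]
Step 4. New:
  {A, B}  = {B} ∪ {A}
  {B, C}  = {B} ∪ {C}
  {C, D}  = ᶜ of {A, B, E}
  {D, E}  = {E} ∪ {D}
  {A, B, C}  = {B} ∪ {A, C}
  {A, D, E}  = {E} ∪ {A, D}
  {C, D, E}  = {D} ∪ {C, E}
  [32 total]
Step 5: closed — nothing new.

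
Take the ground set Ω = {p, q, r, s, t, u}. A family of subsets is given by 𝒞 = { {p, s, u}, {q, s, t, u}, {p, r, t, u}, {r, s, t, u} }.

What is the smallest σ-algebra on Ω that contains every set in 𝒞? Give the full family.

|σ(𝒞)| = 64.  σ(𝒞) = { {}, {p}, {q}, {r}, {s}, {t}, {u}, {p, q}, {p, r}, {p, s}, {p, t}, {p, u}, {q, r}, {q, s}, {q, t}, {q, u}, {r, s}, {r, t}, {r, u}, {s, t}, {s, u}, {t, u}, {p, q, r}, {p, q, s}, {p, q, t}, {p, q, u}, {p, r, s}, {p, r, t}, {p, r, u}, {p, s, t}, {p, s, u}, {p, t, u}, {q, r, s}, {q, r, t}, {q, r, u}, {q, s, t}, {q, s, u}, {q, t, u}, {r, s, t}, {r, s, u}, {r, t, u}, {s, t, u}, {p, q, r, s}, {p, q, r, t}, {p, q, r, u}, {p, q, s, t}, {p, q, s, u}, {p, q, t, u}, {p, r, s, t}, {p, r, s, u}, {p, r, t, u}, {p, s, t, u}, {q, r, s, t}, {q, r, s, u}, {q, r, t, u}, {q, s, t, u}, {r, s, t, u}, {p, q, r, s, t}, {p, q, r, s, u}, {p, q, r, t, u}, {p, q, s, t, u}, {p, r, s, t, u}, {q, r, s, t, u}, Ω }

Trace:
Start: 𝒞 ∪ {∅, Ω} = { {}, {p, s, u}, {p, r, t, u}, {q, s, t, u}, {r, s, t, u}, Ω }.
Pass 1: 7 new —
  {p, q}  = ᶜ of {r, s, t, u}
  {p, r}  = ᶜ of {q, s, t, u}
  {q, s}  = ᶜ of {p, r, t, u}
  {q, r, t}  = ᶜ of {p, s, u}
  {p, q, s, t, u}  = {q, s, t, u} ∪ {p, s, u}
  {p, r, s, t, u}  = {p, r, t, u} ∪ {r, s, t, u}
  {q, r, s, t, u}  = {q, s, t, u} ∪ {r, s, t, u}
  — 13 sets.
Pass 2. New:
  {p}  = ᶜ of {q, r, s, t, u}
  {q}  = ᶜ of {p, r, s, t, u}
  {r}  = ᶜ of {p, q, s, t, u}
  {p, q, r}  = {p, q} ∪ {p, r}
  {p, q, s}  = {p, q} ∪ {q, s}
  {p, q, r, s}  = {p, r} ∪ {q, s}
  {p, q, r, t}  = {p, q} ∪ {q, r, t}
  {p, q, s, u}  = {p, q} ∪ {p, s, u}
  {p, r, s, u}  = {p, s, u} ∪ {p, r}
  {q, r, s, t}  = {q, r, t} ∪ {q, s}
  {p, q, r, t, u}  = {p, r, t, u} ∪ {p, q}
  — 24 sets.
Pass 3 adds 12:
  {s}  = ᶜ of {p, q, r, t, u}
  {p, u}  = ᶜ of {q, r, s, t}
  {q, r}  = {q} ∪ {r}
  {q, t}  = ᶜ of {p, r, s, u}
  {r, t}  = ᶜ of {p, q, s, u}
  {s, u}  = ᶜ of {p, q, r, t}
  {t, u}  = ᶜ of {p, q, r, s}
  {q, r, s}  = {q, s} ∪ {r}
  {r, t, u}  = ᶜ of {p, q, s}
  {s, t, u}  = ᶜ of {p, q, r}
  {p, q, r, s, t}  = {p, r} ∪ {q, r, s, t}
  {p, q, r, s, u}  = {q} ∪ {p, r, s, u}
  — 36 sets.
Pass 4: +21 →
  {t}  = ᶜ of {p, q, r, s, u}
  {u}  = ᶜ of {p, q, r, s, t}
  {p, s}  = {p} ∪ {s}
  {r, s}  = {r} ∪ {s}
  {p, q, t}  = {q, t} ∪ {p, q}
  {p, q, u}  = {p, q} ∪ {p, u}
  {p, r, s}  = {p, r} ∪ {s}
  {p, r, t}  = {p} ∪ {r, t}
  {p, r, u}  = {p, u} ∪ {r}
  {p, t, u}  = ᶜ of {q, r, s}
  {q, s, t}  = {q, t} ∪ {s}
  {q, s, u}  = {q} ∪ {s, u}
  {q, t, u}  = {q, t} ∪ {t, u}
  {r, s, t}  = {s} ∪ {r, t}
  {r, s, u}  = {r} ∪ {s, u}
  {p, q, r, u}  = {p, q, r} ∪ {p, u}
  {p, q, s, t}  = {q, t} ∪ {p, q, s}
  {p, q, t, u}  = {q, t} ∪ {p, u}
  {p, s, t, u}  = ᶜ of {q, r}
  {q, r, s, u}  = {q, r, s} ∪ {s, u}
  {q, r, t, u}  = {q, t} ∪ {r, t, u}
  — 57 sets.
Pass 5. New:
  {p, t}  = ᶜ of {q, r, s, u}
  {q, u}  = {q} ∪ {u}
  {r, u}  = ᶜ of {p, q, s, t}
  {s, t}  = ᶜ of {p, q, r, u}
  {p, s, t}  = {p, s} ∪ {t}
  {q, r, u}  = {u} ∪ {q, r}
  {p, r, s, t}  = {r, s, t} ∪ {p, r, t}
  — 64 sets.
Pass 6: closed — nothing new.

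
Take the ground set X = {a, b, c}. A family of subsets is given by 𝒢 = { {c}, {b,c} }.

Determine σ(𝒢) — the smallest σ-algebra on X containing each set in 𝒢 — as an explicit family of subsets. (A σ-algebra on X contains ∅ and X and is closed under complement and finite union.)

Answer: σ(𝒢) = { ∅, {a}, {b}, {c}, {a,b}, {a,c}, {b,c}, X }

Working:
Begin from { ∅, {c}, {b,c}, X } (that is, 𝒢 plus ∅ and X).
Pass 1 adds 2:
  {a}  = ᶜ of {b,c}
  {a,b}  = ᶜ of {c}
  [6 total]
Pass 2: +1 →
  {a,c}  = {c} ∪ {a}
  [7 total]
Pass 3: 1 new —
  {b}  = ᶜ of {a,c}
  [8 total]
Pass 4: already closed under ᶜ and ∪.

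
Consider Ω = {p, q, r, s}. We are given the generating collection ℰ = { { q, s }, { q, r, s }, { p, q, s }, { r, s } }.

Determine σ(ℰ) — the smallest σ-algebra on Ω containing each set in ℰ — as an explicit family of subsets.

Start: ℰ ∪ {∅, Ω} = { ∅, { q, s }, { r, s }, { p, q, s }, { q, r, s }, Ω }.
Iteration 1 (4 new):
  { p }  = { q, r, s }ᶜ
  { r }  = { p, q, s }ᶜ
  { p, q }  = { r, s }ᶜ
  { p, r }  = { q, s }ᶜ
Iteration 2: 2 new —
  { p, q, r }  = { p, q } ∪ { r }
  { p, r, s }  = { r, s } ∪ { p, r }
Iteration 3: 2 new —
  { q }  = { p, r, s }ᶜ
  { s }  = { p, q, r }ᶜ
Iteration 4: 2 new —
  { p, s }  = { s } ∪ { p }
  { q, r }  = { r } ∪ { q }
After Iteration 5 the family is unchanged; done.

Therefore σ(ℰ) = { ∅, { p }, { q }, { r }, { s }, { p, q }, { p, r }, { p, s }, { q, r }, { q, s }, { r, s }, { p, q, r }, { p, q, s }, { p, r, s }, { q, r, s }, Ω } (|σ(ℰ)| = 16).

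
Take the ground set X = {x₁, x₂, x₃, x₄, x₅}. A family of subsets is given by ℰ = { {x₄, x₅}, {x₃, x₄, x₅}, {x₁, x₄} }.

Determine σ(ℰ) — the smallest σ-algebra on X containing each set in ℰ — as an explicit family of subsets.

Seed the family with ℰ together with ∅ and X: { {}, {x₁, x₄}, {x₄, x₅}, {x₃, x₄, x₅}, X }.
Pass 1: 5 new —
  {x₁, x₂}  = ᶜ of {x₃, x₄, x₅}
  {x₁, x₂, x₃}  = ᶜ of {x₄, x₅}
  {x₁, x₄, x₅}  = {x₄, x₅} ∪ {x₁, x₄}
  {x₂, x₃, x₅}  = ᶜ of {x₁, x₄}
  {x₁, x₃, x₄, x₅}  = {x₃, x₄, x₅} ∪ {x₁, x₄}
  — 10 sets.
Pass 2. New:
  {x₂}  = ᶜ of {x₁, x₃, x₄, x₅}
  {x₂, x₃}  = ᶜ of {x₁, x₄, x₅}
  {x₁, x₂, x₄}  = {x₁, x₂} ∪ {x₁, x₄}
  {x₁, x₂, x₃, x₄}  = {x₁, x₂, x₃} ∪ {x₁, x₄}
  {x₁, x₂, x₃, x₅}  = {x₁, x₂, x₃} ∪ {x₂, x₃, x₅}
  {x₁, x₂, x₄, x₅}  = {x₁, x₄, x₅} ∪ {x₁, x₂}
  {x₂, x₃, x₄, x₅}  = {x₃, x₄, x₅} ∪ {x₂, x₃, x₅}
  — 17 sets.
Pass 3: 6 new —
  {x₁}  = ᶜ of {x₂, x₃, x₄, x₅}
  {x₃}  = ᶜ of {x₁, x₂, x₄, x₅}
  {x₄}  = ᶜ of {x₁, x₂, x₃, x₅}
  {x₅}  = ᶜ of {x₁, x₂, x₃, x₄}
  {x₃, x₅}  = ᶜ of {x₁, x₂, x₄}
  {x₂, x₄, x₅}  = {x₄, x₅} ∪ {x₂}
  — 23 sets.
Pass 4. New:
  {x₁, x₃}  = ᶜ of {x₂, x₄, x₅}
  {x₁, x₅}  = {x₅} ∪ {x₁}
  {x₂, x₄}  = {x₂} ∪ {x₄}
  {x₂, x₅}  = {x₂} ∪ {x₅}
  {x₃, x₄}  = {x₃} ∪ {x₄}
  {x₁, x₂, x₅}  = {x₁, x₂} ∪ {x₅}
  {x₁, x₃, x₄}  = {x₃} ∪ {x₁, x₄}
  {x₁, x₃, x₅}  = {x₃, x₅} ∪ {x₁}
  {x₂, x₃, x₄}  = {x₂, x₃} ∪ {x₄}
  — 32 sets.
Pass 5: no new sets; the family is a σ-algebra.

Therefore σ(ℰ) = { {}, {x₁}, {x₂}, {x₃}, {x₄}, {x₅}, {x₁, x₂}, {x₁, x₃}, {x₁, x₄}, {x₁, x₅}, {x₂, x₃}, {x₂, x₄}, {x₂, x₅}, {x₃, x₄}, {x₃, x₅}, {x₄, x₅}, {x₁, x₂, x₃}, {x₁, x₂, x₄}, {x₁, x₂, x₅}, {x₁, x₃, x₄}, {x₁, x₃, x₅}, {x₁, x₄, x₅}, {x₂, x₃, x₄}, {x₂, x₃, x₅}, {x₂, x₄, x₅}, {x₃, x₄, x₅}, {x₁, x₂, x₃, x₄}, {x₁, x₂, x₃, x₅}, {x₁, x₂, x₄, x₅}, {x₁, x₃, x₄, x₅}, {x₂, x₃, x₄, x₅}, X } (|σ(ℰ)| = 32).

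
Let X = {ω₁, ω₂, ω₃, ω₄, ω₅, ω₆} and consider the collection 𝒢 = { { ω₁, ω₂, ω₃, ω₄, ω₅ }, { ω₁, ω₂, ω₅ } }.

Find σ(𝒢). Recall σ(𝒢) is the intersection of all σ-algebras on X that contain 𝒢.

σ(𝒢) = { {}, { ω₆ }, { ω₃, ω₄ }, { ω₁, ω₂, ω₅ }, { ω₃, ω₄, ω₆ }, { ω₁, ω₂, ω₅, ω₆ }, { ω₁, ω₂, ω₃, ω₄, ω₅ }, X }

Derivation:
Initial family (4 sets): { {}, { ω₁, ω₂, ω₅ }, { ω₁, ω₂, ω₃, ω₄, ω₅ }, X }.
Step 1: 2 new —
  { ω₆ }  = complement { ω₁, ω₂, ω₃, ω₄, ω₅ }
  { ω₃, ω₄, ω₆ }  = complement { ω₁, ω₂, ω₅ }
  |family| = 6
Step 2 adds 1:
  { ω₁, ω₂, ω₅, ω₆ }  = { ω₁, ω₂, ω₅ } ∪ { ω₆ }
  |family| = 7
Step 3. New:
  { ω₃, ω₄ }  = complement { ω₁, ω₂, ω₅, ω₆ }
  |family| = 8
Step 4: closed — nothing new.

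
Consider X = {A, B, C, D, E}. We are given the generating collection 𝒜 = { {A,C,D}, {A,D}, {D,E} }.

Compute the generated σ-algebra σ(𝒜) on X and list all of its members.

σ(𝒜) (32 sets): { ∅, {A}, {B}, {C}, {D}, {E}, {A,B}, {A,C}, {A,D}, {A,E}, {B,C}, {B,D}, {B,E}, {C,D}, {C,E}, {D,E}, {A,B,C}, {A,B,D}, {A,B,E}, {A,C,D}, {A,C,E}, {A,D,E}, {B,C,D}, {B,C,E}, {B,D,E}, {C,D,E}, {A,B,C,D}, {A,B,C,E}, {A,B,D,E}, {A,C,D,E}, {B,C,D,E}, X }

Trace:
Initial family (5 sets): { ∅, {A,D}, {D,E}, {A,C,D}, X }.
Step 1 adds 5:
  {B,E}  = complement {A,C,D}
  {A,B,C}  = complement {D,E}
  {A,D,E}  = {D,E} ∪ {A,D}
  {B,C,E}  = complement {A,D}
  {A,C,D,E}  = {D,E} ∪ {A,C,D}
  [10 total]
Step 2. New:
  {B}  = complement {A,C,D,E}
  {B,C}  = complement {A,D,E}
  {B,D,E}  = {B,E} ∪ {D,E}
  {A,B,C,D}  = {A,B,C} ∪ {A,C,D}
  {A,B,C,E}  = {B,E} ∪ {A,B,C}
  {A,B,D,E}  = {A,D,E} ∪ {B,E}
  {B,C,D,E}  = {D,E} ∪ {B,C,E}
  [17 total]
Step 3 adds 6:
  {A}  = complement {B,C,D,E}
  {C}  = complement {A,B,D,E}
  {D}  = complement {A,B,C,E}
  {E}  = complement {A,B,C,D}
  {A,C}  = complement {B,D,E}
  {A,B,D}  = {A,D} ∪ {B}
  [23 total]
Step 4. New:
  {A,B}  = {B} ∪ {A}
  {A,E}  = {E} ∪ {A}
  {B,D}  = {B} ∪ {D}
  {C,D}  = {C} ∪ {D}
  {C,E}  = complement {A,B,D}
  {A,B,E}  = {B,E} ∪ {A}
  {A,C,E}  = {E} ∪ {A,C}
  {B,C,D}  = {B,C} ∪ {D}
  {C,D,E}  = {D,E} ∪ {C}
  [32 total]
Step 5: no new sets; the family is a σ-algebra.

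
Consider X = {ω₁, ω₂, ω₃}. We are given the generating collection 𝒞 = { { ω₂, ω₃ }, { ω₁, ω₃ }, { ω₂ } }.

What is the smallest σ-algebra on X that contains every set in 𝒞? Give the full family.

|σ(𝒞)| = 8.  σ(𝒞) = { {  }, { ω₁ }, { ω₂ }, { ω₃ }, { ω₁, ω₂ }, { ω₁, ω₃ }, { ω₂, ω₃ }, X }

Check:
Take S₀ = 𝒞 ∪ {∅, X} = { {  }, { ω₂ }, { ω₁, ω₃ }, { ω₂, ω₃ }, X }.
Step 1: 1 new —
  { ω₁ }  = complement { ω₂, ω₃ }
  |family| = 6
Step 2 (1 new):
  { ω₁, ω₂ }  = { ω₂ } ∪ { ω₁ }
  |family| = 7
Step 3. New:
  { ω₃ }  = complement { ω₁, ω₂ }
  |family| = 8
Step 4: no new sets; the family is a σ-algebra.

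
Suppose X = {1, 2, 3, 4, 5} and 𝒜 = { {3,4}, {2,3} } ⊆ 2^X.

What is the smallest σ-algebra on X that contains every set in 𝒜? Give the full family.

Answer: σ(𝒜) = { {}, {2}, {3}, {4}, {1,5}, {2,3}, {2,4}, {3,4}, {1,2,5}, {1,3,5}, {1,4,5}, {2,3,4}, {1,2,3,5}, {1,2,4,5}, {1,3,4,5}, X }

Derivation:
Initial family (4 sets): { {}, {2,3}, {3,4}, X }.
Iteration 1 adds 3:
  {1,2,5}  = complement {3,4}
  {1,4,5}  = complement {2,3}
  {2,3,4}  = {2,3} ∪ {3,4}
  — 7 sets.
Iteration 2: +4 →
  {1,5}  = complement {2,3,4}
  {1,2,3,5}  = {1,2,5} ∪ {2,3}
  {1,2,4,5}  = {1,4,5} ∪ {1,2,5}
  {1,3,4,5}  = {1,4,5} ∪ {3,4}
  — 11 sets.
Iteration 3 adds 3:
  {2}  = complement {1,3,4,5}
  {3}  = complement {1,2,4,5}
  {4}  = complement {1,2,3,5}
  — 14 sets.
Iteration 4: 2 new —
  {2,4}  = {4} ∪ {2}
  {1,3,5}  = {3} ∪ {1,5}
  — 16 sets.
Iteration 5: no new sets; the family is a σ-algebra.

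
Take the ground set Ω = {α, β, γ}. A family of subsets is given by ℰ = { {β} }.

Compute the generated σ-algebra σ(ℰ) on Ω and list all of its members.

Initial family (3 sets): { {}, {β}, Ω }.
Iteration 1: 1 new —
  {α, γ}  = ᶜ of {β}
Iteration 2: closed — nothing new.

|σ(ℰ)| = 4.  σ(ℰ) = { {}, {β}, {α, γ}, Ω }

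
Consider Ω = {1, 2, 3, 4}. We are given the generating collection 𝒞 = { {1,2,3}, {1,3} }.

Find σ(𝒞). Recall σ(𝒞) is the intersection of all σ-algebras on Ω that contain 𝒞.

Start: 𝒞 ∪ {∅, Ω} = { {}, {1,3}, {1,2,3}, Ω }.
Pass 1 adds 2:
  {4}  = {1,2,3}ᶜ
  {2,4}  = {1,3}ᶜ
  [6 total]
Pass 2: +1 →
  {1,3,4}  = {1,3} ∪ {4}
  [7 total]
Pass 3 (1 new):
  {2}  = {1,3,4}ᶜ
  [8 total]
Pass 4: closed — nothing new.

|σ(𝒞)| = 8.  σ(𝒞) = { {}, {2}, {4}, {1,3}, {2,4}, {1,2,3}, {1,3,4}, Ω }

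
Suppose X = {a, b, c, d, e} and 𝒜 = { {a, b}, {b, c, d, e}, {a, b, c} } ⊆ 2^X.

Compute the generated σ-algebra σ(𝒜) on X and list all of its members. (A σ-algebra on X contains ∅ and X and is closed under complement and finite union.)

Start: 𝒜 ∪ {∅, X} = { {}, {a, b}, {a, b, c}, {b, c, d, e}, X }.
Round 1: 3 new —
  {a}  = complement {b, c, d, e}
  {d, e}  = complement {a, b, c}
  {c, d, e}  = complement {a, b}
Round 2: +3 →
  {a, d, e}  = {d, e} ∪ {a}
  {a, b, d, e}  = {d, e} ∪ {a, b}
  {a, c, d, e}  = {c, d, e} ∪ {a}
Round 3: 3 new —
  {b}  = complement {a, c, d, e}
  {c}  = complement {a, b, d, e}
  {b, c}  = complement {a, d, e}
Round 4: +2 →
  {a, c}  = {c} ∪ {a}
  {b, d, e}  = {d, e} ∪ {b}
After Round 5 the family is unchanged; done.

σ(𝒜) = { {}, {a}, {b}, {c}, {a, b}, {a, c}, {b, c}, {d, e}, {a, b, c}, {a, d, e}, {b, d, e}, {c, d, e}, {a, b, d, e}, {a, c, d, e}, {b, c, d, e}, X }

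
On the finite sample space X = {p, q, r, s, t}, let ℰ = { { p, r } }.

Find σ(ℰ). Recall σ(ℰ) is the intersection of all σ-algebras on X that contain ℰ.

Take S₀ = ℰ ∪ {∅, X} = { {  }, { p, r }, X }.
Iteration 1: 1 new —
  { q, s, t }  = complement { p, r }
  [4 total]
Iteration 2 adds nothing — fixpoint reached.

Therefore σ(ℰ) = { {  }, { p, r }, { q, s, t }, X } (|σ(ℰ)| = 4).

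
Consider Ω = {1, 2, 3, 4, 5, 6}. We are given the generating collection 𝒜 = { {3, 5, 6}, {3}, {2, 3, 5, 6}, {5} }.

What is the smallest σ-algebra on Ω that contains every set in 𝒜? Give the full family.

|σ(𝒜)| = 32.  σ(𝒜) = { ∅, {2}, {3}, {5}, {6}, {1, 4}, {2, 3}, {2, 5}, {2, 6}, {3, 5}, {3, 6}, {5, 6}, {1, 2, 4}, {1, 3, 4}, {1, 4, 5}, {1, 4, 6}, {2, 3, 5}, {2, 3, 6}, {2, 5, 6}, {3, 5, 6}, {1, 2, 3, 4}, {1, 2, 4, 5}, {1, 2, 4, 6}, {1, 3, 4, 5}, {1, 3, 4, 6}, {1, 4, 5, 6}, {2, 3, 5, 6}, {1, 2, 3, 4, 5}, {1, 2, 3, 4, 6}, {1, 2, 4, 5, 6}, {1, 3, 4, 5, 6}, Ω }

Check:
Take S₀ = 𝒜 ∪ {∅, Ω} = { ∅, {3}, {5}, {3, 5, 6}, {2, 3, 5, 6}, Ω }.
Iteration 1 adds 5:
  {1, 4}  = complement {2, 3, 5, 6}
  {3, 5}  = {3} ∪ {5}
  {1, 2, 4}  = complement {3, 5, 6}
  {1, 2, 3, 4, 6}  = complement {5}
  {1, 2, 4, 5, 6}  = complement {3}
  [11 total]
Iteration 2: +8 →
  {1, 3, 4}  = {3} ∪ {1, 4}
  {1, 4, 5}  = {5} ∪ {1, 4}
  {1, 2, 3, 4}  = {1, 2, 4} ∪ {3}
  {1, 2, 4, 5}  = {1, 2, 4} ∪ {5}
  {1, 2, 4, 6}  = complement {3, 5}
  {1, 3, 4, 5}  = {1, 4} ∪ {3, 5}
  {1, 2, 3, 4, 5}  = {1, 2, 4} ∪ {3, 5}
  {1, 3, 4, 5, 6}  = {1, 4} ∪ {3, 5, 6}
  [19 total]
Iteration 3 adds 7:
  {2}  = complement {1, 3, 4, 5, 6}
  {6}  = complement {1, 2, 3, 4, 5}
  {2, 6}  = complement {1, 3, 4, 5}
  {3, 6}  = complement {1, 2, 4, 5}
  {5, 6}  = complement {1, 2, 3, 4}
  {2, 3, 6}  = complement {1, 4, 5}
  {2, 5, 6}  = complement {1, 3, 4}
  [26 total]
Iteration 4: +6 →
  {2, 3}  = {2} ∪ {3}
  {2, 5}  = {2} ∪ {5}
  {1, 4, 6}  = {6} ∪ {1, 4}
  {2, 3, 5}  = {2} ∪ {3, 5}
  {1, 3, 4, 6}  = {6} ∪ {1, 3, 4}
  {1, 4, 5, 6}  = {1, 4, 5} ∪ {5, 6}
  [32 total]
Iteration 5 adds nothing — fixpoint reached.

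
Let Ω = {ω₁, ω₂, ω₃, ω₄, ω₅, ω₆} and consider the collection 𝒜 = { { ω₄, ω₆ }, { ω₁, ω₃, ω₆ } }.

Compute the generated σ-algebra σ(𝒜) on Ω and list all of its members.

σ(𝒜) = { ∅, { ω₄ }, { ω₆ }, { ω₁, ω₃ }, { ω₂, ω₅ }, { ω₄, ω₆ }, { ω₁, ω₃, ω₄ }, { ω₁, ω₃, ω₆ }, { ω₂, ω₄, ω₅ }, { ω₂, ω₅, ω₆ }, { ω₁, ω₂, ω₃, ω₅ }, { ω₁, ω₃, ω₄, ω₆ }, { ω₂, ω₄, ω₅, ω₆ }, { ω₁, ω₂, ω₃, ω₄, ω₅ }, { ω₁, ω₂, ω₃, ω₅, ω₆ }, Ω }

Trace:
Seed the family with 𝒜 together with ∅ and Ω: { ∅, { ω₄, ω₆ }, { ω₁, ω₃, ω₆ }, Ω }.
Iteration 1 (3 new):
  { ω₂, ω₄, ω₅ }  = complement { ω₁, ω₃, ω₆ }
  { ω₁, ω₂, ω₃, ω₅ }  = complement { ω₄, ω₆ }
  { ω₁, ω₃, ω₄, ω₆ }  = { ω₁, ω₃, ω₆ } ∪ { ω₄, ω₆ }
  [7 total]
Iteration 2 (4 new):
  { ω₂, ω₅ }  = complement { ω₁, ω₃, ω₄, ω₆ }
  { ω₂, ω₄, ω₅, ω₆ }  = { ω₄, ω₆ } ∪ { ω₂, ω₄, ω₅ }
  { ω₁, ω₂, ω₃, ω₄, ω₅ }  = { ω₁, ω₂, ω₃, ω₅ } ∪ { ω₂, ω₄, ω₅ }
  { ω₁, ω₂, ω₃, ω₅, ω₆ }  = { ω₁, ω₃, ω₆ } ∪ { ω₁, ω₂, ω₃, ω₅ }
  [11 total]
Iteration 3 adds 3:
  { ω₄ }  = complement { ω₁, ω₂, ω₃, ω₅, ω₆ }
  { ω₆ }  = complement { ω₁, ω₂, ω₃, ω₄, ω₅ }
  { ω₁, ω₃ }  = complement { ω₂, ω₄, ω₅, ω₆ }
  [14 total]
Iteration 4 adds 2:
  { ω₁, ω₃, ω₄ }  = { ω₁, ω₃ } ∪ { ω₄ }
  { ω₂, ω₅, ω₆ }  = { ω₂, ω₅ } ∪ { ω₆ }
  [16 total]
Iteration 5: no new sets; the family is a σ-algebra.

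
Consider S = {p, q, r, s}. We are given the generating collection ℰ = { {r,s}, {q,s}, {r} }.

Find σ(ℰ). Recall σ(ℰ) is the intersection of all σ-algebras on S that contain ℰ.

Initial family (5 sets): { {}, {r}, {q,s}, {r,s}, S }.
Round 1: 4 new —
  {p,q}  = ᶜ of {r,s}
  {p,r}  = ᶜ of {q,s}
  {p,q,s}  = ᶜ of {r}
  {q,r,s}  = {r} ∪ {q,s}
  — 9 sets.
Round 2 (3 new):
  {p}  = ᶜ of {q,r,s}
  {p,q,r}  = {p,q} ∪ {r}
  {p,r,s}  = {r,s} ∪ {p,r}
  — 12 sets.
Round 3: 2 new —
  {q}  = ᶜ of {p,r,s}
  {s}  = ᶜ of {p,q,r}
  — 14 sets.
Round 4. New:
  {p,s}  = {s} ∪ {p}
  {q,r}  = {r} ∪ {q}
  — 16 sets.
After Round 5 the family is unchanged; done.

Hence σ(ℰ) has 16 members: { {}, {p}, {q}, {r}, {s}, {p,q}, {p,r}, {p,s}, {q,r}, {q,s}, {r,s}, {p,q,r}, {p,q,s}, {p,r,s}, {q,r,s}, S }.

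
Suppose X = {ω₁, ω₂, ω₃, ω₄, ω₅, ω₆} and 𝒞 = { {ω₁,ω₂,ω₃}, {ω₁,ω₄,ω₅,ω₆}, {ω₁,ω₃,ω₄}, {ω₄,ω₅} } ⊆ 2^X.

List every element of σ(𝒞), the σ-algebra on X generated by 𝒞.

Seed the family with 𝒞 together with ∅ and X: { {}, {ω₄,ω₅}, {ω₁,ω₂,ω₃}, {ω₁,ω₃,ω₄}, {ω₁,ω₄,ω₅,ω₆}, X }.
Pass 1 adds 8:
  {ω₂,ω₃}  = X∖{ω₁,ω₄,ω₅,ω₆}
  {ω₂,ω₅,ω₆}  = X∖{ω₁,ω₃,ω₄}
  {ω₄,ω₅,ω₆}  = X∖{ω₁,ω₂,ω₃}
  {ω₁,ω₂,ω₃,ω₄}  = {ω₁,ω₃,ω₄} ∪ {ω₁,ω₂,ω₃}
  {ω₁,ω₂,ω₃,ω₆}  = X∖{ω₄,ω₅}
  {ω₁,ω₃,ω₄,ω₅}  = {ω₄,ω₅} ∪ {ω₁,ω₃,ω₄}
  {ω₁,ω₂,ω₃,ω₄,ω₅}  = {ω₄,ω₅} ∪ {ω₁,ω₂,ω₃}
  {ω₁,ω₃,ω₄,ω₅,ω₆}  = {ω₁,ω₃,ω₄} ∪ {ω₁,ω₄,ω₅,ω₆}
  — 14 sets.
Pass 2: 11 new —
  {ω₂}  = X∖{ω₁,ω₃,ω₄,ω₅,ω₆}
  {ω₆}  = X∖{ω₁,ω₂,ω₃,ω₄,ω₅}
  {ω₂,ω₆}  = X∖{ω₁,ω₃,ω₄,ω₅}
  {ω₅,ω₆}  = X∖{ω₁,ω₂,ω₃,ω₄}
  {ω₂,ω₃,ω₄,ω₅}  = {ω₄,ω₅} ∪ {ω₂,ω₃}
  {ω₂,ω₃,ω₅,ω₆}  = {ω₂,ω₅,ω₆} ∪ {ω₂,ω₃}
  {ω₂,ω₄,ω₅,ω₆}  = {ω₂,ω₅,ω₆} ∪ {ω₄,ω₅}
  {ω₁,ω₂,ω₃,ω₄,ω₆}  = {ω₁,ω₂,ω₃,ω₆} ∪ {ω₁,ω₃,ω₄}
  {ω₁,ω₂,ω₃,ω₅,ω₆}  = {ω₁,ω₂,ω₃} ∪ {ω₂,ω₅,ω₆}
  {ω₁,ω₂,ω₄,ω₅,ω₆}  = {ω₁,ω₄,ω₅,ω₆} ∪ {ω₂,ω₅,ω₆}
  {ω₂,ω₃,ω₄,ω₅,ω₆}  = {ω₂,ω₃} ∪ {ω₄,ω₅,ω₆}
  — 25 sets.
Pass 3. New:
  {ω₁}  = X∖{ω₂,ω₃,ω₄,ω₅,ω₆}
  {ω₃}  = X∖{ω₁,ω₂,ω₄,ω₅,ω₆}
  {ω₄}  = X∖{ω₁,ω₂,ω₃,ω₅,ω₆}
  {ω₅}  = X∖{ω₁,ω₂,ω₃,ω₄,ω₆}
  {ω₁,ω₃}  = X∖{ω₂,ω₄,ω₅,ω₆}
  {ω₁,ω₄}  = X∖{ω₂,ω₃,ω₅,ω₆}
  {ω₁,ω₆}  = X∖{ω₂,ω₃,ω₄,ω₅}
  {ω₂,ω₃,ω₆}  = {ω₂,ω₆} ∪ {ω₂,ω₃}
  {ω₂,ω₄,ω₅}  = {ω₂} ∪ {ω₄,ω₅}
  {ω₁,ω₃,ω₄,ω₆}  = {ω₁,ω₃,ω₄} ∪ {ω₆}
  — 35 sets.
Pass 4 (27 new):
  {ω₁,ω₂}  = {ω₁} ∪ {ω₂}
  {ω₁,ω₅}  = {ω₁} ∪ {ω₅}
  {ω₂,ω₄}  = {ω₂} ∪ {ω₄}
  {ω₂,ω₅}  = X∖{ω₁,ω₃,ω₄,ω₆}
  {ω₃,ω₄}  = {ω₃} ∪ {ω₄}
  {ω₃,ω₅}  = {ω₅} ∪ {ω₃}
  {ω₃,ω₆}  = {ω₆} ∪ {ω₃}
  {ω₄,ω₆}  = {ω₆} ∪ {ω₄}
  {ω₁,ω₂,ω₄}  = {ω₂} ∪ {ω₁,ω₄}
  {ω₁,ω₂,ω₆}  = {ω₁} ∪ {ω₂,ω₆}
  {ω₁,ω₃,ω₅}  = {ω₅} ∪ {ω₁,ω₃}
  {ω₁,ω₃,ω₆}  = X∖{ω₂,ω₄,ω₅}
  {ω₁,ω₄,ω₅}  = X∖{ω₂,ω₃,ω₆}
  {ω₁,ω₄,ω₆}  = {ω₁,ω₆} ∪ {ω₁,ω₄}
  {ω₁,ω₅,ω₆}  = {ω₅,ω₆} ∪ {ω₁}
  {ω₂,ω₃,ω₄}  = {ω₂,ω₃} ∪ {ω₄}
  {ω₂,ω₃,ω₅}  = {ω₅} ∪ {ω₂,ω₃}
  {ω₂,ω₄,ω₆}  = {ω₂,ω₆} ∪ {ω₄}
  {ω₃,ω₄,ω₅}  = {ω₄,ω₅} ∪ {ω₃}
  {ω₃,ω₅,ω₆}  = {ω₅,ω₆} ∪ {ω₃}
  {ω₁,ω₂,ω₃,ω₅}  = {ω₁,ω₂,ω₃} ∪ {ω₅}
  {ω₁,ω₂,ω₄,ω₅}  = {ω₁} ∪ {ω₂,ω₄,ω₅}
  {ω₁,ω₂,ω₄,ω₆}  = {ω₂,ω₆} ∪ {ω₁,ω₄}
  {ω₁,ω₂,ω₅,ω₆}  = {ω₁} ∪ {ω₂,ω₅,ω₆}
  {ω₁,ω₃,ω₅,ω₆}  = {ω₅,ω₆} ∪ {ω₁,ω₃}
  {ω₂,ω₃,ω₄,ω₆}  = {ω₂,ω₃,ω₆} ∪ {ω₄}
  {ω₃,ω₄,ω₅,ω₆}  = {ω₃} ∪ {ω₄,ω₅,ω₆}
  — 62 sets.
Pass 5: +2 →
  {ω₁,ω₂,ω₅}  = {ω₂,ω₅} ∪ {ω₁,ω₅}
  {ω₃,ω₄,ω₆}  = {ω₃,ω₄} ∪ {ω₄,ω₆}
  — 64 sets.
Pass 6: stable.

σ(𝒞) = { {}, {ω₁}, {ω₂}, {ω₃}, {ω₄}, {ω₅}, {ω₆}, {ω₁,ω₂}, {ω₁,ω₃}, {ω₁,ω₄}, {ω₁,ω₅}, {ω₁,ω₆}, {ω₂,ω₃}, {ω₂,ω₄}, {ω₂,ω₅}, {ω₂,ω₆}, {ω₃,ω₄}, {ω₃,ω₅}, {ω₃,ω₆}, {ω₄,ω₅}, {ω₄,ω₆}, {ω₅,ω₆}, {ω₁,ω₂,ω₃}, {ω₁,ω₂,ω₄}, {ω₁,ω₂,ω₅}, {ω₁,ω₂,ω₆}, {ω₁,ω₃,ω₄}, {ω₁,ω₃,ω₅}, {ω₁,ω₃,ω₆}, {ω₁,ω₄,ω₅}, {ω₁,ω₄,ω₆}, {ω₁,ω₅,ω₆}, {ω₂,ω₃,ω₄}, {ω₂,ω₃,ω₅}, {ω₂,ω₃,ω₆}, {ω₂,ω₄,ω₅}, {ω₂,ω₄,ω₆}, {ω₂,ω₅,ω₆}, {ω₃,ω₄,ω₅}, {ω₃,ω₄,ω₆}, {ω₃,ω₅,ω₆}, {ω₄,ω₅,ω₆}, {ω₁,ω₂,ω₃,ω₄}, {ω₁,ω₂,ω₃,ω₅}, {ω₁,ω₂,ω₃,ω₆}, {ω₁,ω₂,ω₄,ω₅}, {ω₁,ω₂,ω₄,ω₆}, {ω₁,ω₂,ω₅,ω₆}, {ω₁,ω₃,ω₄,ω₅}, {ω₁,ω₃,ω₄,ω₆}, {ω₁,ω₃,ω₅,ω₆}, {ω₁,ω₄,ω₅,ω₆}, {ω₂,ω₃,ω₄,ω₅}, {ω₂,ω₃,ω₄,ω₆}, {ω₂,ω₃,ω₅,ω₆}, {ω₂,ω₄,ω₅,ω₆}, {ω₃,ω₄,ω₅,ω₆}, {ω₁,ω₂,ω₃,ω₄,ω₅}, {ω₁,ω₂,ω₃,ω₄,ω₆}, {ω₁,ω₂,ω₃,ω₅,ω₆}, {ω₁,ω₂,ω₄,ω₅,ω₆}, {ω₁,ω₃,ω₄,ω₅,ω₆}, {ω₂,ω₃,ω₄,ω₅,ω₆}, X }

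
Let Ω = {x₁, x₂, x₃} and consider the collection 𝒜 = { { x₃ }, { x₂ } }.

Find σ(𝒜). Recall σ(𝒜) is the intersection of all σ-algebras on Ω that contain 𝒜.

Initial family (4 sets): { {}, { x₂ }, { x₃ }, Ω }.
Step 1. New:
  { x₁, x₂ }  = complement { x₃ }
  { x₁, x₃ }  = complement { x₂ }
  { x₂, x₃ }  = { x₃ } ∪ { x₂ }
  — 7 sets.
Step 2. New:
  { x₁ }  = complement { x₂, x₃ }
  — 8 sets.
Step 3: no new sets; the family is a σ-algebra.

Hence σ(𝒜) has 8 members: { {}, { x₁ }, { x₂ }, { x₃ }, { x₁, x₂ }, { x₁, x₃ }, { x₂, x₃ }, Ω }.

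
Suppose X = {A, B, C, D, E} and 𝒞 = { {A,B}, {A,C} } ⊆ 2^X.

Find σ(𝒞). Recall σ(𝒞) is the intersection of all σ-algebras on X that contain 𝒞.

σ(𝒞) (16 sets): { {}, {A}, {B}, {C}, {A,B}, {A,C}, {B,C}, {D,E}, {A,B,C}, {A,D,E}, {B,D,E}, {C,D,E}, {A,B,D,E}, {A,C,D,E}, {B,C,D,E}, X }

Working:
Start: 𝒞 ∪ {∅, X} = { {}, {A,B}, {A,C}, X }.
Round 1 adds 3:
  {A,B,C}  = {A,B} ∪ {A,C}
  {B,D,E}  = complement {A,C}
  {C,D,E}  = complement {A,B}
  |family| = 7
Round 2: +4 →
  {D,E}  = complement {A,B,C}
  {A,B,D,E}  = {A,B} ∪ {B,D,E}
  {A,C,D,E}  = {C,D,E} ∪ {A,C}
  {B,C,D,E}  = {C,D,E} ∪ {B,D,E}
  |family| = 11
Round 3 adds 3:
  {A}  = complement {B,C,D,E}
  {B}  = complement {A,C,D,E}
  {C}  = complement {A,B,D,E}
  |family| = 14
Round 4. New:
  {B,C}  = {C} ∪ {B}
  {A,D,E}  = {D,E} ∪ {A}
  |family| = 16
Round 5: stable.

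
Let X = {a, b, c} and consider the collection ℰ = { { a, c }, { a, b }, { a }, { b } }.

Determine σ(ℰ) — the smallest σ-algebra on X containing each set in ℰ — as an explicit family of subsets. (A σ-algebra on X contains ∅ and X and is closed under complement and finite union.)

σ(ℰ) (8 sets): { ∅, { a }, { b }, { c }, { a, b }, { a, c }, { b, c }, X }

Derivation:
Begin from { ∅, { a }, { b }, { a, b }, { a, c }, X } (that is, ℰ plus ∅ and X).
Step 1: 2 new —
  { c }  = X∖{ a, b }
  { b, c }  = X∖{ a }
  — 8 sets.
Step 2: closed — nothing new.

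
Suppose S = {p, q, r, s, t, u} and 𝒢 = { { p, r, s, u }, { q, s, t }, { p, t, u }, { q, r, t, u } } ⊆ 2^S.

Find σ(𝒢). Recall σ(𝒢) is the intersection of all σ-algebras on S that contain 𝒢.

Seed the family with 𝒢 together with ∅ and S: { {  }, { p, t, u }, { q, s, t }, { p, r, s, u }, { q, r, t, u }, S }.
Pass 1 adds 8:
  { p, s }  = S∖{ q, r, t, u }
  { q, t }  = S∖{ p, r, s, u }
  { p, r, u }  = S∖{ q, s, t }
  { q, r, s }  = S∖{ p, t, u }
  { p, q, r, t, u }  = { p, t, u } ∪ { q, r, t, u }
  { p, q, s, t, u }  = { p, t, u } ∪ { q, s, t }
  { p, r, s, t, u }  = { p, t, u } ∪ { p, r, s, u }
  { q, r, s, t, u }  = { q, r, t, u } ∪ { q, s, t }
  (now 14)
Pass 2: 11 new —
  { p }  = S∖{ q, r, s, t, u }
  { q }  = S∖{ p, r, s, t, u }
  { r }  = S∖{ p, q, s, t, u }
  { s }  = S∖{ p, q, r, t, u }
  { p, q, r, s }  = { q, r, s } ∪ { p, s }
  { p, q, s, t }  = { q, t } ∪ { p, s }
  { p, q, t, u }  = { q, t } ∪ { p, t, u }
  { p, r, t, u }  = { p, r, u } ∪ { p, t, u }
  { p, s, t, u }  = { p, s } ∪ { p, t, u }
  { q, r, s, t }  = { q, t } ∪ { q, r, s }
  { p, q, r, s, u }  = { q, r, s } ∪ { p, r, u }
  (now 25)
Pass 3. New:
  { t }  = S∖{ p, q, r, s, u }
  { p, q }  = { q } ∪ { p }
  { p, r }  = { r } ∪ { p }
  { p, u }  = S∖{ q, r, s, t }
  { q, r }  = S∖{ p, s, t, u }
  { q, s }  = S∖{ p, r, t, u }
  { r, s }  = S∖{ p, q, t, u }
  { r, u }  = S∖{ p, q, s, t }
  { t, u }  = S∖{ p, q, r, s }
  { p, q, s }  = { q } ∪ { p, s }
  { p, q, t }  = { q, t } ∪ { p }
  { p, r, s }  = { p, s } ∪ { r }
  { q, r, t }  = { q, t } ∪ { r }
  { p, q, r, u }  = { p, r, u } ∪ { q }
  { p, q, r, s, t }  = { q, t } ∪ { p, q, r, s }
  (now 40)
Pass 4: +21 →
  { u }  = S∖{ p, q, r, s, t }
  { p, t }  = { p } ∪ { t }
  { r, t }  = { r } ∪ { t }
  { s, t }  = S∖{ p, q, r, u }
  { p, q, r }  = { q } ∪ { p, r }
  { p, q, u }  = { p, u } ∪ { q }
  { p, r, t }  = { p, r } ∪ { t }
  { p, s, t }  = { p, s } ∪ { t }
  { p, s, u }  = S∖{ q, r, t }
  { q, r, u }  = { q } ∪ { r, u }
  { q, t, u }  = S∖{ p, r, s }
  { r, s, t }  = { r, s } ∪ { t }
  { r, s, u }  = S∖{ p, q, t }
  { r, t, u }  = S∖{ p, q, s }
  { s, t, u }  = { s } ∪ { t, u }
  { p, q, r, t }  = { p, r } ∪ { p, q, t }
  { p, q, s, u }  = { p, u } ∪ { p, q, s }
  { p, r, s, t }  = { p, r, s } ∪ { t }
  { q, r, s, u }  = { r, u } ∪ { q, r, s }
  { q, s, t, u }  = S∖{ p, r }
  { r, s, t, u }  = S∖{ p, q }
  (now 61)
Pass 5: +3 →
  { q, u }  = S∖{ p, r, s, t }
  { s, u }  = S∖{ p, q, r, t }
  { q, s, u }  = S∖{ p, r, t }
  (now 64)
Pass 6: closed — nothing new.

Hence σ(𝒢) has 64 members: { {  }, { p }, { q }, { r }, { s }, { t }, { u }, { p, q }, { p, r }, { p, s }, { p, t }, { p, u }, { q, r }, { q, s }, { q, t }, { q, u }, { r, s }, { r, t }, { r, u }, { s, t }, { s, u }, { t, u }, { p, q, r }, { p, q, s }, { p, q, t }, { p, q, u }, { p, r, s }, { p, r, t }, { p, r, u }, { p, s, t }, { p, s, u }, { p, t, u }, { q, r, s }, { q, r, t }, { q, r, u }, { q, s, t }, { q, s, u }, { q, t, u }, { r, s, t }, { r, s, u }, { r, t, u }, { s, t, u }, { p, q, r, s }, { p, q, r, t }, { p, q, r, u }, { p, q, s, t }, { p, q, s, u }, { p, q, t, u }, { p, r, s, t }, { p, r, s, u }, { p, r, t, u }, { p, s, t, u }, { q, r, s, t }, { q, r, s, u }, { q, r, t, u }, { q, s, t, u }, { r, s, t, u }, { p, q, r, s, t }, { p, q, r, s, u }, { p, q, r, t, u }, { p, q, s, t, u }, { p, r, s, t, u }, { q, r, s, t, u }, S }.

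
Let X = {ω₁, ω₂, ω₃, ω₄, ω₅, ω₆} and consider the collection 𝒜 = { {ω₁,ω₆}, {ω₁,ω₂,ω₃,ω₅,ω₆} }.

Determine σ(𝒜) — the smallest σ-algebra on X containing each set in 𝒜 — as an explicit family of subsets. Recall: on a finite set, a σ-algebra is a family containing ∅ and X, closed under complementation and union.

σ(𝒜) = { {}, {ω₄}, {ω₁,ω₆}, {ω₁,ω₄,ω₆}, {ω₂,ω₃,ω₅}, {ω₂,ω₃,ω₄,ω₅}, {ω₁,ω₂,ω₃,ω₅,ω₆}, X }

Check:
Take S₀ = 𝒜 ∪ {∅, X} = { {}, {ω₁,ω₆}, {ω₁,ω₂,ω₃,ω₅,ω₆}, X }.
Iteration 1 adds 2:
  {ω₄}  = complement {ω₁,ω₂,ω₃,ω₅,ω₆}
  {ω₂,ω₃,ω₄,ω₅}  = complement {ω₁,ω₆}
Iteration 2. New:
  {ω₁,ω₄,ω₆}  = {ω₁,ω₆} ∪ {ω₄}
Iteration 3. New:
  {ω₂,ω₃,ω₅}  = complement {ω₁,ω₄,ω₆}
Iteration 4: already closed under ᶜ and ∪.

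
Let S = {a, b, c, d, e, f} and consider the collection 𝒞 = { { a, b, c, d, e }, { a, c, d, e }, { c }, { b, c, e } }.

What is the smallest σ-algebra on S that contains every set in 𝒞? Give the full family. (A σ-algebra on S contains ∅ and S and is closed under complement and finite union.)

σ(𝒞) (32 sets): { ∅, { b }, { c }, { e }, { f }, { a, d }, { b, c }, { b, e }, { b, f }, { c, e }, { c, f }, { e, f }, { a, b, d }, { a, c, d }, { a, d, e }, { a, d, f }, { b, c, e }, { b, c, f }, { b, e, f }, { c, e, f }, { a, b, c, d }, { a, b, d, e }, { a, b, d, f }, { a, c, d, e }, { a, c, d, f }, { a, d, e, f }, { b, c, e, f }, { a, b, c, d, e }, { a, b, c, d, f }, { a, b, d, e, f }, { a, c, d, e, f }, S }

Derivation:
Seed the family with 𝒞 together with ∅ and S: { ∅, { c }, { b, c, e }, { a, c, d, e }, { a, b, c, d, e }, S }.
Iteration 1: +4 →
  { f }  = ᶜ of { a, b, c, d, e }
  { b, f }  = ᶜ of { a, c, d, e }
  { a, d, f }  = ᶜ of { b, c, e }
  { a, b, d, e, f }  = ᶜ of { c }
  — 10 sets.
Iteration 2 (6 new):
  { c, f }  = { f } ∪ { c }
  { b, c, f }  = { b, f } ∪ { c }
  { a, b, d, f }  = { b, f } ∪ { a, d, f }
  { a, c, d, f }  = { a, d, f } ∪ { c }
  { b, c, e, f }  = { b, f } ∪ { b, c, e }
  { a, c, d, e, f }  = { a, d, f } ∪ { a, c, d, e }
  — 16 sets.
Iteration 3. New:
  { b }  = ᶜ of { a, c, d, e, f }
  { a, d }  = ᶜ of { b, c, e, f }
  { b, e }  = ᶜ of { a, c, d, f }
  { c, e }  = ᶜ of { a, b, d, f }
  { a, d, e }  = ᶜ of { b, c, f }
  { a, b, d, e }  = ᶜ of { c, f }
  { a, b, c, d, f }  = { c } ∪ { a, b, d, f }
  — 23 sets.
Iteration 4: 7 new —
  { e }  = ᶜ of { a, b, c, d, f }
  { b, c }  = { b } ∪ { c }
  { a, b, d }  = { b } ∪ { a, d }
  { a, c, d }  = { c } ∪ { a, d }
  { b, e, f }  = { b, e } ∪ { b, f }
  { c, e, f }  = { f } ∪ { c, e }
  { a, d, e, f }  = { a, d, e } ∪ { a, d, f }
  — 30 sets.
Iteration 5 adds 2:
  { e, f }  = { f } ∪ { e }
  { a, b, c, d }  = { b } ∪ { a, c, d }
  — 32 sets.
Iteration 6 adds nothing — fixpoint reached.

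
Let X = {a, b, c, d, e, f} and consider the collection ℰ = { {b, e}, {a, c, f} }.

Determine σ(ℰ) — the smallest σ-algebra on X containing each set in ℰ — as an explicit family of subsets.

Start: ℰ ∪ {∅, X} = { {}, {b, e}, {a, c, f}, X }.
Round 1 (3 new):
  {b, d, e}  = ᶜ of {a, c, f}
  {a, c, d, f}  = ᶜ of {b, e}
  {a, b, c, e, f}  = {b, e} ∪ {a, c, f}
Round 2. New:
  {d}  = ᶜ of {a, b, c, e, f}
Round 3: already closed under ᶜ and ∪.

σ(ℰ) = { {}, {d}, {b, e}, {a, c, f}, {b, d, e}, {a, c, d, f}, {a, b, c, e, f}, X }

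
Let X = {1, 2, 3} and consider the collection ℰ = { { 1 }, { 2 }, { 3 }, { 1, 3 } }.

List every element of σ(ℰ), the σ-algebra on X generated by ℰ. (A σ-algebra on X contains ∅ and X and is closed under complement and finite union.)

σ(ℰ) = { {  }, { 1 }, { 2 }, { 3 }, { 1, 2 }, { 1, 3 }, { 2, 3 }, X }

Working:
Initial family (6 sets): { {  }, { 1 }, { 2 }, { 3 }, { 1, 3 }, X }.
Step 1 adds 2:
  { 1, 2 }  = { 3 }ᶜ
  { 2, 3 }  = { 1 }ᶜ
Step 2: closed — nothing new.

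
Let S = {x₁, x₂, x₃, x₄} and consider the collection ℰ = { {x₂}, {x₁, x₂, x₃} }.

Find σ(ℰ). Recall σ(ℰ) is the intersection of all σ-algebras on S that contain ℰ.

|σ(ℰ)| = 8.  σ(ℰ) = { {}, {x₂}, {x₄}, {x₁, x₃}, {x₂, x₄}, {x₁, x₂, x₃}, {x₁, x₃, x₄}, S }

Trace:
Initial family (4 sets): { {}, {x₂}, {x₁, x₂, x₃}, S }.
Step 1: +2 →
  {x₄}  = {x₁, x₂, x₃}ᶜ
  {x₁, x₃, x₄}  = {x₂}ᶜ
  — 6 sets.
Step 2 (1 new):
  {x₂, x₄}  = {x₄} ∪ {x₂}
  — 7 sets.
Step 3: +1 →
  {x₁, x₃}  = {x₂, x₄}ᶜ
  — 8 sets.
Step 4 adds nothing — fixpoint reached.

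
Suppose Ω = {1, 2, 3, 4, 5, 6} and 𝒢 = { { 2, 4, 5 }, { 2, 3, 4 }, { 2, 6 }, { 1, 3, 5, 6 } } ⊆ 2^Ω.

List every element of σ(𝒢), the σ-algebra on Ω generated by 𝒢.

Answer: σ(𝒢) = { ∅, { 1 }, { 2 }, { 3 }, { 4 }, { 5 }, { 6 }, { 1, 2 }, { 1, 3 }, { 1, 4 }, { 1, 5 }, { 1, 6 }, { 2, 3 }, { 2, 4 }, { 2, 5 }, { 2, 6 }, { 3, 4 }, { 3, 5 }, { 3, 6 }, { 4, 5 }, { 4, 6 }, { 5, 6 }, { 1, 2, 3 }, { 1, 2, 4 }, { 1, 2, 5 }, { 1, 2, 6 }, { 1, 3, 4 }, { 1, 3, 5 }, { 1, 3, 6 }, { 1, 4, 5 }, { 1, 4, 6 }, { 1, 5, 6 }, { 2, 3, 4 }, { 2, 3, 5 }, { 2, 3, 6 }, { 2, 4, 5 }, { 2, 4, 6 }, { 2, 5, 6 }, { 3, 4, 5 }, { 3, 4, 6 }, { 3, 5, 6 }, { 4, 5, 6 }, { 1, 2, 3, 4 }, { 1, 2, 3, 5 }, { 1, 2, 3, 6 }, { 1, 2, 4, 5 }, { 1, 2, 4, 6 }, { 1, 2, 5, 6 }, { 1, 3, 4, 5 }, { 1, 3, 4, 6 }, { 1, 3, 5, 6 }, { 1, 4, 5, 6 }, { 2, 3, 4, 5 }, { 2, 3, 4, 6 }, { 2, 3, 5, 6 }, { 2, 4, 5, 6 }, { 3, 4, 5, 6 }, { 1, 2, 3, 4, 5 }, { 1, 2, 3, 4, 6 }, { 1, 2, 3, 5, 6 }, { 1, 2, 4, 5, 6 }, { 1, 3, 4, 5, 6 }, { 2, 3, 4, 5, 6 }, Ω }

Trace:
Begin from { ∅, { 2, 6 }, { 2, 3, 4 }, { 2, 4, 5 }, { 1, 3, 5, 6 }, Ω } (that is, 𝒢 plus ∅ and Ω).
Round 1: 8 new —
  { 2, 4 }  = { 1, 3, 5, 6 }ᶜ
  { 1, 3, 6 }  = { 2, 4, 5 }ᶜ
  { 1, 5, 6 }  = { 2, 3, 4 }ᶜ
  { 1, 3, 4, 5 }  = { 2, 6 }ᶜ
  { 2, 3, 4, 5 }  = { 2, 3, 4 } ∪ { 2, 4, 5 }
  { 2, 3, 4, 6 }  = { 2, 3, 4 } ∪ { 2, 6 }
  { 2, 4, 5, 6 }  = { 2, 6 } ∪ { 2, 4, 5 }
  { 1, 2, 3, 5, 6 }  = { 1, 3, 5, 6 } ∪ { 2, 6 }
  |family| = 14
Round 2. New:
  { 4 }  = { 1, 2, 3, 5, 6 }ᶜ
  { 1, 3 }  = { 2, 4, 5, 6 }ᶜ
  { 1, 5 }  = { 2, 3, 4, 6 }ᶜ
  { 1, 6 }  = { 2, 3, 4, 5 }ᶜ
  { 2, 4, 6 }  = { 2, 6 } ∪ { 2, 4 }
  { 1, 2, 3, 6 }  = { 1, 3, 6 } ∪ { 2, 6 }
  { 1, 2, 5, 6 }  = { 2, 6 } ∪ { 1, 5, 6 }
  { 1, 2, 3, 4, 5 }  = { 2, 3, 4 } ∪ { 1, 3, 4, 5 }
  { 1, 2, 3, 4, 6 }  = { 2, 3, 4 } ∪ { 1, 3, 6 }
  { 1, 2, 4, 5, 6 }  = { 2, 4, 5, 6 } ∪ { 1, 5, 6 }
  { 1, 3, 4, 5, 6 }  = { 1, 3, 5, 6 } ∪ { 1, 3, 4, 5 }
  { 2, 3, 4, 5, 6 }  = { 2, 3, 4 } ∪ { 2, 4, 5, 6 }
  |family| = 26
Round 3: 17 new —
  { 1 }  = { 2, 3, 4, 5, 6 }ᶜ
  { 2 }  = { 1, 3, 4, 5, 6 }ᶜ
  { 3 }  = { 1, 2, 4, 5, 6 }ᶜ
  { 5 }  = { 1, 2, 3, 4, 6 }ᶜ
  { 6 }  = { 1, 2, 3, 4, 5 }ᶜ
  { 3, 4 }  = { 1, 2, 5, 6 }ᶜ
  { 4, 5 }  = { 1, 2, 3, 6 }ᶜ
  { 1, 2, 6 }  = { 1, 6 } ∪ { 2, 6 }
  { 1, 3, 4 }  = { 1, 3 } ∪ { 4 }
  { 1, 3, 5 }  = { 2, 4, 6 }ᶜ
  { 1, 4, 5 }  = { 1, 5 } ∪ { 4 }
  { 1, 4, 6 }  = { 1, 6 } ∪ { 4 }
  { 1, 2, 3, 4 }  = { 1, 3 } ∪ { 2, 3, 4 }
  { 1, 2, 4, 5 }  = { 1, 5 } ∪ { 2, 4 }
  { 1, 2, 4, 6 }  = { 2, 4, 6 } ∪ { 1, 6 }
  { 1, 3, 4, 6 }  = { 1, 3, 6 } ∪ { 4 }
  { 1, 4, 5, 6 }  = { 1, 5, 6 } ∪ { 4 }
  |family| = 43
Round 4: 18 new —
  { 1, 2 }  = { 2 } ∪ { 1 }
  { 1, 4 }  = { 4 } ∪ { 1 }
  { 2, 3 }  = { 1, 4, 5, 6 }ᶜ
  { 2, 5 }  = { 1, 3, 4, 6 }ᶜ
  { 3, 5 }  = { 1, 2, 4, 6 }ᶜ
  { 3, 6 }  = { 1, 2, 4, 5 }ᶜ
  { 4, 6 }  = { 4 } ∪ { 6 }
  { 5, 6 }  = { 1, 2, 3, 4 }ᶜ
  { 1, 2, 3 }  = { 2 } ∪ { 1, 3 }
  { 1, 2, 4 }  = { 1 } ∪ { 2, 4 }
  { 1, 2, 5 }  = { 2 } ∪ { 1, 5 }
  { 2, 3, 5 }  = { 1, 4, 6 }ᶜ
  { 2, 3, 6 }  = { 1, 4, 5 }ᶜ
  { 2, 5, 6 }  = { 1, 3, 4 }ᶜ
  { 3, 4, 5 }  = { 1, 2, 6 }ᶜ
  { 3, 4, 6 }  = { 3, 4 } ∪ { 6 }
  { 4, 5, 6 }  = { 4, 5 } ∪ { 6 }
  { 1, 2, 3, 5 }  = { 1, 3, 5 } ∪ { 2 }
  |family| = 61
Round 5. New:
  { 3, 5, 6 }  = { 1, 2, 4 }ᶜ
  { 2, 3, 5, 6 }  = { 1, 4 }ᶜ
  { 3, 4, 5, 6 }  = { 1, 2 }ᶜ
  |family| = 64
Round 6: closed — nothing new.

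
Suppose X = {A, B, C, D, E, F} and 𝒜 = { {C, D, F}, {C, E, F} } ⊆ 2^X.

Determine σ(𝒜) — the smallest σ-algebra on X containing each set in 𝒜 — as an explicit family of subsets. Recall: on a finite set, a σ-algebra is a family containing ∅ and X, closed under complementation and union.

|σ(𝒜)| = 16.  σ(𝒜) = { {}, {D}, {E}, {A, B}, {C, F}, {D, E}, {A, B, D}, {A, B, E}, {C, D, F}, {C, E, F}, {A, B, C, F}, {A, B, D, E}, {C, D, E, F}, {A, B, C, D, F}, {A, B, C, E, F}, X }

Trace:
Seed the family with 𝒜 together with ∅ and X: { {}, {C, D, F}, {C, E, F}, X }.
Pass 1: +3 →
  {A, B, D}  = X∖{C, E, F}
  {A, B, E}  = X∖{C, D, F}
  {C, D, E, F}  = {C, D, F} ∪ {C, E, F}
Pass 2: 4 new —
  {A, B}  = X∖{C, D, E, F}
  {A, B, D, E}  = {A, B, E} ∪ {A, B, D}
  {A, B, C, D, F}  = {C, D, F} ∪ {A, B, D}
  {A, B, C, E, F}  = {A, B, E} ∪ {C, E, F}
Pass 3 (3 new):
  {D}  = X∖{A, B, C, E, F}
  {E}  = X∖{A, B, C, D, F}
  {C, F}  = X∖{A, B, D, E}
Pass 4. New:
  {D, E}  = {D} ∪ {E}
  {A, B, C, F}  = {A, B} ∪ {C, F}
Pass 5: no new sets; the family is a σ-algebra.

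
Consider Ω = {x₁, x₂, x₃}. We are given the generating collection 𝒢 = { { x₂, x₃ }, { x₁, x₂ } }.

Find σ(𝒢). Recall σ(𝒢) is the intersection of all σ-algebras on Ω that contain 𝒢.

Answer: σ(𝒢) = { {}, { x₁ }, { x₂ }, { x₃ }, { x₁, x₂ }, { x₁, x₃ }, { x₂, x₃ }, Ω }

Trace:
Initial family (4 sets): { {}, { x₁, x₂ }, { x₂, x₃ }, Ω }.
Iteration 1: +2 →
  { x₁ }  = Ω∖{ x₂, x₃ }
  { x₃ }  = Ω∖{ x₁, x₂ }
  |family| = 6
Iteration 2 (1 new):
  { x₁, x₃ }  = { x₃ } ∪ { x₁ }
  |family| = 7
Iteration 3. New:
  { x₂ }  = Ω∖{ x₁, x₃ }
  |family| = 8
Iteration 4: no new sets; the family is a σ-algebra.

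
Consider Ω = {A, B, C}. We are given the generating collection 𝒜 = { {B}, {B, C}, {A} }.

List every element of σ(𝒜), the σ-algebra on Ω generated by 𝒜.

σ(𝒜) = { {}, {A}, {B}, {C}, {A, B}, {A, C}, {B, C}, Ω }

Working:
Take S₀ = 𝒜 ∪ {∅, Ω} = { {}, {A}, {B}, {B, C}, Ω }.
Iteration 1: +2 →
  {A, B}  = {B} ∪ {A}
  {A, C}  = ᶜ of {B}
  (now 7)
Iteration 2 adds 1:
  {C}  = ᶜ of {A, B}
  (now 8)
Iteration 3: no new sets; the family is a σ-algebra.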